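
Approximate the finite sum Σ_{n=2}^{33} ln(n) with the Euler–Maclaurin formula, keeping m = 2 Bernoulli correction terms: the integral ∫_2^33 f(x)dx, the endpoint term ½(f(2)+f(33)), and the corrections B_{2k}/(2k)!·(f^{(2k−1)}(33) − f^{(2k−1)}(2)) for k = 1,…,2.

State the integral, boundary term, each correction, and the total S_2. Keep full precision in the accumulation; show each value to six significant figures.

S_2 ≈ 85.0545

Integral: ∫_2^33 ln(x) dx = 82.9985.
Boundary: ½(f(2) + f(33)) = ½(0.693147 + 3.49651) = 2.09483.
Integral + boundary = 85.0933.
k=1: B_{2}/(2)! × [f^{(1)}(33) − f^{(1)}(2)] = 1/12 × (0.0303030 − 0.500000) = -0.0391414.
After k=1: 85.0541.
k=2: B_{4}/(4)! × [f^{(3)}(33) − f^{(3)}(2)] = −1/720 × (5.56529e-05 − 0.250000) = 0.000347145.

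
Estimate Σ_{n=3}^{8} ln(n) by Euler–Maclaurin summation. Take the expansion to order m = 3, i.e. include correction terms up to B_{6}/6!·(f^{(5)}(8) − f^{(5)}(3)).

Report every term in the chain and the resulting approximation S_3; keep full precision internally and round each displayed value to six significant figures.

Integral: ∫_3^8 ln(x) dx = 8.33970.
½[f(3) + f(8)] = ½[1.09861 + 2.07944] = 1.58903.
Running total after boundary: 9.92872.
Correction k=1: B_{2}/2! · (f^{(1)}(8) − f^{(1)}(3)) = 1/12 · (0.125000 − 0.333333) = -0.0173611.
Partial sum through k=1: 9.91136.
Correction k=2: B_{4}/4! · (f^{(3)}(8) − f^{(3)}(3)) = −1/720 · (0.00390625 − 0.0740741) = 9.74553e-05.
Partial sum through k=2: 9.91146.
Correction k=3: B_{6}/6! · (f^{(5)}(8) − f^{(5)}(3)) = 1/30240 · (0.000732422 − 0.0987654) = -3.24183e-06.

S_3 ≈ 9.91146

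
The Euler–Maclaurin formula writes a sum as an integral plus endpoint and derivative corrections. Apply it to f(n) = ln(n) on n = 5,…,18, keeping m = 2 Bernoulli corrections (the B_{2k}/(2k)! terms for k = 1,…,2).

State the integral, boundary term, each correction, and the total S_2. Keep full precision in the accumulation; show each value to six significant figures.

S_2 ≈ 33.2174

∫_5^18 ln(x) dx evaluates to 30.9795.
½[f(5) + f(18)] = ½[1.60944 + 2.89037] = 2.24990.
Running total after boundary: 33.2294.
Correction k=1: B_{2}/2! · (f^{(1)}(18) − f^{(1)}(5)) = 1/12 · (0.0555556 − 0.200000) = -0.0120370.
Partial sum through k=1: 33.2174.
Correction k=2: B_{4}/4! · (f^{(3)}(18) − f^{(3)}(5)) = −1/720 · (0.000342936 − 0.0160000) = 2.17459e-05.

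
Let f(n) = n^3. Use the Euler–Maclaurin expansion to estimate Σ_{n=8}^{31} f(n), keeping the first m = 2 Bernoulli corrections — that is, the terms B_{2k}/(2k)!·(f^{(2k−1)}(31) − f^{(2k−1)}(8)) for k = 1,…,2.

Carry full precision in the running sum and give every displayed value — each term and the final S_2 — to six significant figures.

S_2 ≈ 245232

The integral term ∫_8^31 x^3 dx = 229856.
½[f(8) + f(31)] = ½[512.000 + 29791.0] = 15151.5.
Running total after boundary: 245008.
k=1: B_{2}/(2)! × [f^{(1)}(31) − f^{(1)}(8)] = 1/12 × (2883.00 − 192.000) = 224.250.
Running total after k=1: 245232.
k=2: B_{4}/(4)! × [f^{(3)}(31) − f^{(3)}(8)] = −1/720 × (6.00000 − 6.00000) = 0.00000.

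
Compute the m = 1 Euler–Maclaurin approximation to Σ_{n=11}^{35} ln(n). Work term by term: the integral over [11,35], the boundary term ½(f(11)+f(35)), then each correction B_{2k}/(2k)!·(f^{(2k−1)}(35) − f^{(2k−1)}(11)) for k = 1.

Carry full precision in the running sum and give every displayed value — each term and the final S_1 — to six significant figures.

S_1 ≈ 77.0318

Integral: ∫_11^35 ln(x) dx = 74.0603.
½[f(11) + f(35)] = ½[2.39790 + 3.55535] = 2.97662.
So far: 77.0370.
k=1: B_{2}/(2)! × [f^{(1)}(35) − f^{(1)}(11)] = 1/12 × (0.0285714 − 0.0909091) = -0.00519481.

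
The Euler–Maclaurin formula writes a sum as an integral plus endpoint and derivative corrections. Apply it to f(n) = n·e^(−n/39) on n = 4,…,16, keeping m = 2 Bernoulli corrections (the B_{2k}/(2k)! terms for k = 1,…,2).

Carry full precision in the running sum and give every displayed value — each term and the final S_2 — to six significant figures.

S_2 ≈ 97.4397

The integral term ∫_4^16 x·e^(−x/39) dx = 90.3617.
Boundary: ½(f(4) + f(16)) = ½(3.61008 + 10.6157) = 7.11288.
So far: 97.4746.
Order-1 term: 1/12 · (0.391283 − 0.809954) = -0.0348892.
After k=1: 97.4397.
Order-2 term: −1/720 · (0.00112968 − 0.00171926) = 8.18861e-07.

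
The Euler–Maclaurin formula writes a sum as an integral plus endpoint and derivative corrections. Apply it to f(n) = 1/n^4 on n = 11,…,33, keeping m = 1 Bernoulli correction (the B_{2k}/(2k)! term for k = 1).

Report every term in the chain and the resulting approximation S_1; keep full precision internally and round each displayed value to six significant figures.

S_1 ≈ 0.000277796

The integral term ∫_11^33 1/x^4 dx = 0.000241163.
Endpoint term: (f(11) + f(33))/2 = (6.83013e-05 + 8.43226e-07)/2 = 3.45723e-05.
So far: 0.000275735.
k=1: B_{2}/(2)! × [f^{(1)}(33) − f^{(1)}(11)] = 1/12 × (-1.02209e-07 − (-2.48369e-05)) = 2.06122e-06.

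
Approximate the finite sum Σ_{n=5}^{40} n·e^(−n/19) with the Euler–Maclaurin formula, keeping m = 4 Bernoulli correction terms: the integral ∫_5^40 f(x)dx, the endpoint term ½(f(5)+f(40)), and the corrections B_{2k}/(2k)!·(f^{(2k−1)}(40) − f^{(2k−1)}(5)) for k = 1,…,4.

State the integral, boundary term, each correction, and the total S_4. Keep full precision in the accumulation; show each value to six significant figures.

Integral: ∫_5^40 x·e^(−x/19) dx = 213.938.
Endpoint term: (f(5) + f(40))/2 = (3.84310 + 4.87254)/2 = 4.35782.
Running total after boundary: 218.296.
k=1: B_{2}/(2)! × [f^{(1)}(40) − f^{(1)}(5)] = 1/12 × (-0.134636 − 0.566352) = -0.0584157.
Running total after k=1: 218.237.
k=2: B_{4}/(4)! × [f^{(3)}(40) − f^{(3)}(5)] = −1/720 × (0.000301914 − 0.00582713) = 7.67391e-06.
Running total after k=2: 218.237.
k=3: B_{6}/(6)! × [f^{(5)}(40) − f^{(5)}(5)] = 1/30240 × (2.70577e-06 − 2.79374e-05) = -8.34380e-10.
Running total after k=3: 218.237.
k=4: B_{8}/(8)! × [f^{(7)}(40) − f^{(7)}(5)] = −1/1209600 × (1.26737e-08 − 1.10064e-07) = 8.05148e-14.

S_4 ≈ 218.237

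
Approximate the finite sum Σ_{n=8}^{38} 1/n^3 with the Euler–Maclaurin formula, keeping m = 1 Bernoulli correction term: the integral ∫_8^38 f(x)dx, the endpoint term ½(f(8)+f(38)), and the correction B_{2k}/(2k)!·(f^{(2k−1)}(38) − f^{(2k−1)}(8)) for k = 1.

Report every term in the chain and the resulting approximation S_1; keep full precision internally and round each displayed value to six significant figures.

∫_8^38 1/x^3 dx evaluates to 0.00746624.
½[f(8) + f(38)] = ½[0.00195312 + 1.82242e-05] = 0.000985675.
Integral + boundary = 0.00845191.
Correction k=1: B_{2}/2! · (f^{(1)}(38) − f^{(1)}(8)) = 1/12 · (-1.43876e-06 − (-0.000732422)) = 6.09153e-05.

S_1 ≈ 0.00851283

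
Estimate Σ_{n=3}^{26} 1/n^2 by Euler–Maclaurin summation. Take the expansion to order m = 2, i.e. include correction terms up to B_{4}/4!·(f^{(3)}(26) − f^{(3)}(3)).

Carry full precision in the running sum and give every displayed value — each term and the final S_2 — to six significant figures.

S_2 ≈ 0.357193

∫_3^26 1/x^2 dx evaluates to 0.294872.
½[f(3) + f(26)] = ½[0.111111 + 0.00147929] = 0.0562952.
Running total after boundary: 0.351167.
Order-1 term: 1/12 · (-0.000113792 − (-0.0740741)) = 0.00616336.
After k=1: 0.357330.
Order-2 term: −1/720 · (-2.01997e-06 − (-0.0987654)) = -0.000137171.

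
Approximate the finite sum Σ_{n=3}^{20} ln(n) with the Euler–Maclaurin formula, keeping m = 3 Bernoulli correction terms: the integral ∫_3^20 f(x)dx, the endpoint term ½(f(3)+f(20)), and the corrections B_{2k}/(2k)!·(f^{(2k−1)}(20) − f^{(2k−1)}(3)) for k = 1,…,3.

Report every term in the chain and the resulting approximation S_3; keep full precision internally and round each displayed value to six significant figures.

∫_3^20 ln(x) dx evaluates to 39.6188.
Endpoint term: (f(3) + f(20))/2 = (1.09861 + 2.99573)/2 = 2.04717.
Integral + boundary = 41.6660.
Correction k=1: B_{2}/2! · (f^{(1)}(20) − f^{(1)}(3)) = 1/12 · (0.0500000 − 0.333333) = -0.0236111.
Partial sum through k=1: 41.6424.
Correction k=2: B_{4}/4! · (f^{(3)}(20) − f^{(3)}(3)) = −1/720 · (0.000250000 − 0.0740741) = 0.000102533.
Partial sum through k=2: 41.6425.
Correction k=3: B_{6}/6! · (f^{(5)}(20) − f^{(5)}(3)) = 1/30240 · (7.50000e-06 − 0.0987654) = -3.26580e-06.

S_3 ≈ 41.6425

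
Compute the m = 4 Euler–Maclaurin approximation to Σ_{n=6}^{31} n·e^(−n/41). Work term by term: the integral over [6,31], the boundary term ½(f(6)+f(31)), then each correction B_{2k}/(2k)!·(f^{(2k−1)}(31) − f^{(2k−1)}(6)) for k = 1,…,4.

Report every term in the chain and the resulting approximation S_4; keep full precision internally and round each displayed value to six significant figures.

Integral: ∫_6^31 x·e^(−x/41) dx = 278.714.
½[f(6) + f(31)] = ½[5.18318 + 14.5543] = 9.86876.
Integral + boundary = 288.583.
Order-1 term: 1/12 · (0.114511 − 0.737444) = -0.0519111.
Partial sum through k=1: 288.531.
Order-2 term: −1/720 · (0.000626711 − 0.00146649) = 1.16636e-06.
Partial sum through k=2: 288.531.
Order-3 term: 1/30240 · (7.05117e-07 − 1.48381e-06) = -2.57505e-11.
Partial sum through k=3: 288.531.
Order-4 term: −1/1209600 · (6.17140e-10 − 1.24642e-09) = 5.20237e-16.

S_4 ≈ 288.531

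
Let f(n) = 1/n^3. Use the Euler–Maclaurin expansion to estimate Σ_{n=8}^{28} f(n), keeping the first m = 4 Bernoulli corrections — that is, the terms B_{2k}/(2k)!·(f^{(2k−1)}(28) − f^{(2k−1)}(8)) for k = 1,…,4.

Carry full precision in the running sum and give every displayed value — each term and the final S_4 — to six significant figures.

The integral term ∫_8^28 1/x^3 dx = 0.00717474.
Boundary: ½(f(8) + f(28)) = ½(0.00195312 + 4.55539e-05) = 0.000999339.
So far: 0.00817408.
Correction k=1: B_{2}/2! · (f^{(1)}(28) − f^{(1)}(8)) = 1/12 · (-4.88078e-06 − (-0.000732422)) = 6.06284e-05.
After k=1: 0.00823471.
Correction k=2: B_{4}/4! · (f^{(3)}(28) − f^{(3)}(8)) = −1/720 · (-1.24510e-07 − (-0.000228882)) = -3.17719e-07.
After k=2: 0.00823440.
Correction k=3: B_{6}/6! · (f^{(5)}(28) − f^{(5)}(8)) = 1/30240 · (-6.67016e-09 − (-0.000150204)) = 4.96683e-09.
After k=3: 0.00823440.
Correction k=4: B_{8}/8! · (f^{(7)}(28) − f^{(7)}(8)) = −1/1209600 · (-6.12566e-10 − (-0.000168979)) = -1.39698e-10.

S_4 ≈ 0.00823440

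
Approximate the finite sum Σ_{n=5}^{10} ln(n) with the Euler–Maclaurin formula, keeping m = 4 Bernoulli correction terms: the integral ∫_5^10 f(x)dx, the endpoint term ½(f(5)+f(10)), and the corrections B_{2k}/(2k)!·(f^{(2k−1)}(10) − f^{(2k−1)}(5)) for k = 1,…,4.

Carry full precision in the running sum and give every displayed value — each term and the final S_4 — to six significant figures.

The integral term ∫_5^10 ln(x) dx = 9.97866.
Boundary: ½(f(5) + f(10)) = ½(1.60944 + 2.30259) = 1.95601.
So far: 11.9347.
Correction k=1: B_{2}/2! · (f^{(1)}(10) − f^{(1)}(5)) = 1/12 · (0.100000 − 0.200000) = -0.00833333.
After k=1: 11.9263.
Correction k=2: B_{4}/4! · (f^{(3)}(10) − f^{(3)}(5)) = −1/720 · (0.00200000 − 0.0160000) = 1.94444e-05.
After k=2: 11.9264.
Correction k=3: B_{6}/6! · (f^{(5)}(10) − f^{(5)}(5)) = 1/30240 · (0.000240000 − 0.00768000) = -2.46032e-07.
After k=3: 11.9264.
Correction k=4: B_{8}/8! · (f^{(7)}(10) − f^{(7)}(5)) = −1/1209600 · (7.20000e-05 − 0.00921600) = 7.55952e-09.

S_4 ≈ 11.9264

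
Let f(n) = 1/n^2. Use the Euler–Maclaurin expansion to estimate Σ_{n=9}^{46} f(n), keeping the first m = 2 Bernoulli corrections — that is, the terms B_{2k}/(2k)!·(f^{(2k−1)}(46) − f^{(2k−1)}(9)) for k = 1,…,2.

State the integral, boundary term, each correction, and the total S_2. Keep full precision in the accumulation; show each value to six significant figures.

S_2 ≈ 0.0960075

∫_9^46 1/x^2 dx evaluates to 0.0893720.
½[f(9) + f(46)] = ½[0.0123457 + 0.000472590] = 0.00640913.
So far: 0.0957811.
Order-1 term: 1/12 · (-2.05474e-05 − (-0.00274348)) = 0.000226911.
Partial sum through k=1: 0.0960080.
Order-2 term: −1/720 · (-1.16526e-07 − (-0.000406442)) = -5.64341e-07.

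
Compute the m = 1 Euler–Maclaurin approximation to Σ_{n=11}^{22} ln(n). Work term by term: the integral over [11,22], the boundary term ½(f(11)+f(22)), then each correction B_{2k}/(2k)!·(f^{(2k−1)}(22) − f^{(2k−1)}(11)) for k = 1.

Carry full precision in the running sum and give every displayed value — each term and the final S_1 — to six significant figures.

∫_11^22 ln(x) dx evaluates to 30.6261.
½[f(11) + f(22)] = ½[2.39790 + 3.09104] = 2.74447.
Integral + boundary = 33.3706.
Order-1 term: 1/12 · (0.0454545 − 0.0909091) = -0.00378788.

S_1 ≈ 33.3668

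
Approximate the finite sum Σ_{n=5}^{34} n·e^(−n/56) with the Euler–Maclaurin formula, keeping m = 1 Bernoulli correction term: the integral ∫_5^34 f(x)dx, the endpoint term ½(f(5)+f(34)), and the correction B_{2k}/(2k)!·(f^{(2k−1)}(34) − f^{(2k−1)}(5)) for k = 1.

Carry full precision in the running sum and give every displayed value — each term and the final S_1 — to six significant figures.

S_1 ≈ 389.394

∫_5^34 x·e^(−x/56) dx evaluates to 377.896.
½[f(5) + f(34)] = ½[4.57292 + 18.5268] = 11.5499.
Running total after boundary: 389.446.
Order-1 term: 1/12 · (0.214070 − 0.832925) = -0.0515712.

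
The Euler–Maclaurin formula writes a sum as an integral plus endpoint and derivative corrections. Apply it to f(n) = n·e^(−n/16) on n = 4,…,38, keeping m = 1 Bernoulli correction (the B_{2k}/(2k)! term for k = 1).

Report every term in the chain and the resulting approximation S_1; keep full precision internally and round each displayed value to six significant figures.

S_1 ≈ 172.117

∫_4^38 x·e^(−x/16) dx evaluates to 168.852.
Endpoint term: (f(4) + f(38))/2 = (3.11520 + 3.53455)/2 = 3.32488.
Running total after boundary: 172.177.
Order-1 term: 1/12 · (-0.127895 − 0.584101) = -0.0593330.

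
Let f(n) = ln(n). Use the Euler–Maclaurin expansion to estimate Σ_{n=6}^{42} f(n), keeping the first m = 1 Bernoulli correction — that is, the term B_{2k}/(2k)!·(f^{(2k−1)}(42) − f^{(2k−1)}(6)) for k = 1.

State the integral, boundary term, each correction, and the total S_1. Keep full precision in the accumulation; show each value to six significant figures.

S_1 ≈ 112.984

∫_6^42 ln(x) dx evaluates to 110.232.
Endpoint term: (f(6) + f(42))/2 = (1.79176 + 3.73767)/2 = 2.76471.
Running total after boundary: 112.996.
Order-1 term: 1/12 · (0.0238095 − 0.166667) = -0.0119048.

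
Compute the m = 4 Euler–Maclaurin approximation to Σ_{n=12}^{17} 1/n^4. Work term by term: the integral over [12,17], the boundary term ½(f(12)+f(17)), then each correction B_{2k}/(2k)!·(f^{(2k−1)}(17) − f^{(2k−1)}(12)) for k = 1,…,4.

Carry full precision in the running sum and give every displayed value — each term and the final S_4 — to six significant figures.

∫_12^17 1/x^4 dx evaluates to 0.000125054.
½[f(12) + f(17)] = ½[4.82253e-05 + 1.19730e-05] = 3.00992e-05.
Integral + boundary = 0.000155153.
k=1: B_{2}/(2)! × [f^{(1)}(17) − f^{(1)}(12)] = 1/12 × (-2.81719e-06 − (-1.60751e-05)) = 1.10483e-06.
After k=1: 0.000156258.
k=2: B_{4}/(4)! × [f^{(3)}(17) − f^{(3)}(12)] = −1/720 × (-2.92441e-07 − (-3.34898e-06)) = -4.24519e-09.
After k=2: 0.000156254.
k=3: B_{6}/(6)! × [f^{(5)}(17) − f^{(5)}(12)] = 1/30240 × (-5.66668e-08 − (-1.30238e-06)) = 4.11943e-11.
After k=3: 0.000156254.
k=4: B_{8}/(8)! × [f^{(7)}(17) − f^{(7)}(12)] = −1/1209600 × (-1.76471e-08 − (-8.13988e-07)) = -6.58351e-13.

S_4 ≈ 0.000156254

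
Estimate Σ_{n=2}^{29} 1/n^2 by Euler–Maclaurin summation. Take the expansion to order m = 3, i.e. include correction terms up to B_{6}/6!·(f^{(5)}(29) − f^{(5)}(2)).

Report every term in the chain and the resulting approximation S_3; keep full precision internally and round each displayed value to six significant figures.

The integral term ∫_2^29 1/x^2 dx = 0.465517.
Boundary: ½(f(2) + f(29)) = ½(0.250000 + 0.00118906) = 0.125595.
Integral + boundary = 0.591112.
k=1: B_{2}/(2)! × [f^{(1)}(29) − f^{(1)}(2)] = 1/12 × (-8.20042e-05 − (-0.250000)) = 0.0208265.
After k=1: 0.611938.
k=2: B_{4}/(4)! × [f^{(3)}(29) − f^{(3)}(2)] = −1/720 × (-1.17010e-06 − (-0.750000)) = -0.00104167.
After k=2: 0.610897.
k=3: B_{6}/(6)! × [f^{(5)}(29) − f^{(5)}(2)] = 1/30240 × (-4.17394e-08 − (-5.62500)) = 0.000186012.

S_3 ≈ 0.611083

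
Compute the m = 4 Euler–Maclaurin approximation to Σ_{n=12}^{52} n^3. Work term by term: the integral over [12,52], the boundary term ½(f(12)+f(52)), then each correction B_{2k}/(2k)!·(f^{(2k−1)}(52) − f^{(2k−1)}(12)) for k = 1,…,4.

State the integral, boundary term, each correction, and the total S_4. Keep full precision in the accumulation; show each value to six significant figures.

Integral: ∫_12^52 x^3 dx = 1.82272e+06.
Endpoint term: (f(12) + f(52))/2 = (1728.00 + 140608)/2 = 71168.0.
Running total after boundary: 1.89389e+06.
Correction k=1: B_{2}/2! · (f^{(1)}(52) − f^{(1)}(12)) = 1/12 · (8112.00 − 432.000) = 640.000.
Partial sum through k=1: 1.89453e+06.
Correction k=2: B_{4}/4! · (f^{(3)}(52) − f^{(3)}(12)) = −1/720 · (6.00000 − 6.00000) = 0.00000.
Partial sum through k=2: 1.89453e+06.
Correction k=3: B_{6}/6! · (f^{(5)}(52) − f^{(5)}(12)) = 1/30240 · (0.00000 − 0.00000) = 0.00000.
Partial sum through k=3: 1.89453e+06.
Correction k=4: B_{8}/8! · (f^{(7)}(52) − f^{(7)}(12)) = −1/1209600 · (0.00000 − 0.00000) = 0.00000.

S_4 ≈ 1.89453e+06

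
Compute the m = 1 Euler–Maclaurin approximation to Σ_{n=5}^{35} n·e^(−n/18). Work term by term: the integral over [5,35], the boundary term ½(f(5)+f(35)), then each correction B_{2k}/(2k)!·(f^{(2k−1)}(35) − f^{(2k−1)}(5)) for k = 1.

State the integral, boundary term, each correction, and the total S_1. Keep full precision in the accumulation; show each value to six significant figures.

S_1 ≈ 181.445

Integral: ∫_5^35 x·e^(−x/18) dx = 177.105.
Endpoint term: (f(5) + f(35))/2 = (3.78733 + 5.00733)/2 = 4.39733.
Running total after boundary: 181.502.
Order-1 term: 1/12 · (-0.135119 − 0.547058) = -0.0568481.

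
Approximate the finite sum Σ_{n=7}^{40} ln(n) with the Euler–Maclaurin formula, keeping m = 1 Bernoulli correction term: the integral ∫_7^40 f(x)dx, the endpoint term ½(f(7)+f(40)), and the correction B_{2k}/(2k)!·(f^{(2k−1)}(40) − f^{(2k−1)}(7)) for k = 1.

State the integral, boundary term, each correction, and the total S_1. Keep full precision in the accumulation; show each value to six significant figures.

The integral term ∫_7^40 ln(x) dx = 100.934.
½[f(7) + f(40)] = ½[1.94591 + 3.68888] = 2.81739.
So far: 103.751.
k=1: B_{2}/(2)! × [f^{(1)}(40) − f^{(1)}(7)] = 1/12 × (0.0250000 − 0.142857) = -0.00982143.

S_1 ≈ 103.741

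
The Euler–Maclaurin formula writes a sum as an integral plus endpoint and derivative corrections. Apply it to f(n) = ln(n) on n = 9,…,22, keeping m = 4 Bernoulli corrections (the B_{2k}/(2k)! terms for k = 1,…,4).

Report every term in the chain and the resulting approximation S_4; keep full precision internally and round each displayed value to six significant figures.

Integral: ∫_9^22 ln(x) dx = 35.2279.
½[f(9) + f(22)] = ½[2.19722 + 3.09104] = 2.64413.
Running total after boundary: 37.8720.
k=1: B_{2}/(2)! × [f^{(1)}(22) − f^{(1)}(9)] = 1/12 × (0.0454545 − 0.111111) = -0.00547138.
Running total after k=1: 37.8666.
k=2: B_{4}/(4)! × [f^{(3)}(22) − f^{(3)}(9)] = −1/720 × (0.000187829 − 0.00274348) = 3.54952e-06.
Running total after k=2: 37.8666.
k=3: B_{6}/(6)! × [f^{(5)}(22) − f^{(5)}(9)] = 1/30240 × (4.65691e-06 − 0.000406442) = -1.32865e-08.
Running total after k=3: 37.8666.
k=4: B_{8}/(8)! × [f^{(7)}(22) − f^{(7)}(9)] = −1/1209600 × (2.88651e-07 − 0.000150534) = 1.24211e-10.

S_4 ≈ 37.8666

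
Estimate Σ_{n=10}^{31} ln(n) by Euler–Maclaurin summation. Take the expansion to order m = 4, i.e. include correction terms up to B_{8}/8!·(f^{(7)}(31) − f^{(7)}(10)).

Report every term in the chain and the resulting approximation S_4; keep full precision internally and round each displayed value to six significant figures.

S_4 ≈ 65.2904

The integral term ∫_10^31 ln(x) dx = 62.4278.
½[f(10) + f(31)] = ½[2.30259 + 3.43399] = 2.86829.
Integral + boundary = 65.2960.
Correction k=1: B_{2}/2! · (f^{(1)}(31) − f^{(1)}(10)) = 1/12 · (0.0322581 − 0.100000) = -0.00564516.
After k=1: 65.2904.
Correction k=2: B_{4}/4! · (f^{(3)}(31) − f^{(3)}(10)) = −1/720 · (6.71344e-05 − 0.00200000) = 2.68454e-06.
After k=2: 65.2904.
Correction k=3: B_{6}/6! · (f^{(5)}(31) − f^{(5)}(10)) = 1/30240 · (8.38306e-07 − 0.000240000) = -7.90879e-09.
After k=3: 65.2904.
Correction k=4: B_{8}/8! · (f^{(7)}(31) − f^{(7)}(10)) = −1/1209600 · (2.61698e-08 − 7.20000e-05) = 5.95022e-11.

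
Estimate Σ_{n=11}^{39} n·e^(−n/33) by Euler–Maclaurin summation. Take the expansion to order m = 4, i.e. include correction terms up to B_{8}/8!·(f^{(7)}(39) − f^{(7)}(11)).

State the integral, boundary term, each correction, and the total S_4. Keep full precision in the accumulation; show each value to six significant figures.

S_4 ≈ 321.513

The integral term ∫_11^39 x·e^(−x/33) dx = 311.635.
½[f(11) + f(39)] = ½[7.88184 + 11.9621] = 9.92197.
So far: 321.557.
Order-1 term: 1/12 · (-0.0557674 − 0.477688) = -0.0444546.
After k=1: 321.513.
Order-2 term: −1/720 · (0.000512097 − 0.00175459) = 1.72569e-06.
After k=2: 321.513.
Order-3 term: 1/30240 · (9.87515e-07 − 2.81959e-06) = -6.05845e-11.
After k=3: 321.513.
Order-4 term: −1/1209600 · (1.38180e-09 − 3.69880e-09) = 1.91550e-15.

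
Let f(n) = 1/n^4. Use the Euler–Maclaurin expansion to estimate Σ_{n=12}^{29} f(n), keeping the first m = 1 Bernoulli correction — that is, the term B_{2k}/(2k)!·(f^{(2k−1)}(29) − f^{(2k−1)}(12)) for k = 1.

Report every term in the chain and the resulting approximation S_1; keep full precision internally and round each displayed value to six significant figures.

The integral term ∫_12^29 1/x^4 dx = 0.000179234.
Endpoint term: (f(12) + f(29))/2 = (4.82253e-05 + 1.41387e-06)/2 = 2.48196e-05.
So far: 0.000204053.
k=1: B_{2}/(2)! × [f^{(1)}(29) − f^{(1)}(12)] = 1/12 × (-1.95016e-07 − (-1.60751e-05)) = 1.32334e-06.

S_1 ≈ 0.000205377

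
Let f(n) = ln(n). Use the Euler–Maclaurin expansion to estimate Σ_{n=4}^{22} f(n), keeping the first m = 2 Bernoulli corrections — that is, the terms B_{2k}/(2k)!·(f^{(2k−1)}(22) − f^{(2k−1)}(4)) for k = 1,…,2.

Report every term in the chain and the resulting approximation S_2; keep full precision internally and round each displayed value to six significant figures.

∫_4^22 ln(x) dx evaluates to 44.4578.
Boundary: ½(f(4) + f(22)) = ½(1.38629 + 3.09104) = 2.23867.
So far: 46.6964.
Order-1 term: 1/12 · (0.0454545 − 0.250000) = -0.0170455.
After k=1: 46.6794.
Order-2 term: −1/720 · (0.000187829 − 0.0312500) = 4.31419e-05.

S_2 ≈ 46.6794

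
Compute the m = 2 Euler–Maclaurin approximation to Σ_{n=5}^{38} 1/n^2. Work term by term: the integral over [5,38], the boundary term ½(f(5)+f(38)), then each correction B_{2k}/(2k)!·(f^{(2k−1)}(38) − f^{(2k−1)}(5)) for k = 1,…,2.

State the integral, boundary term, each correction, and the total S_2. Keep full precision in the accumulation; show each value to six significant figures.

The integral term ∫_5^38 1/x^2 dx = 0.173684.
½[f(5) + f(38)] = ½[0.0400000 + 0.000692521] = 0.0203463.
Running total after boundary: 0.194030.
Correction k=1: B_{2}/2! · (f^{(1)}(38) − f^{(1)}(5)) = 1/12 · (-3.64485e-05 − (-0.0160000)) = 0.00133030.
After k=1: 0.195361.
Correction k=2: B_{4}/4! · (f^{(3)}(38) − f^{(3)}(5)) = −1/720 · (-3.02896e-07 − (-0.00768000)) = -1.06662e-05.

S_2 ≈ 0.195350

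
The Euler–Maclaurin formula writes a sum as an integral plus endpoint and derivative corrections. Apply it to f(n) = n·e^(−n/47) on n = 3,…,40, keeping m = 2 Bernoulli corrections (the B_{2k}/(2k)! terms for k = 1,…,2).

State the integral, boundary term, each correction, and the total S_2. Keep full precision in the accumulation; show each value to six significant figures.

S_2 ≈ 468.724

The integral term ∫_3^40 x·e^(−x/47) dx = 458.846.
Endpoint term: (f(3) + f(40))/2 = (2.81449 + 17.0784)/2 = 9.94646.
Running total after boundary: 468.792.
Correction k=1: B_{2}/2! · (f^{(1)}(40) − f^{(1)}(3)) = 1/12 · (0.0635899 − 0.878282) = -0.0678910.
Running total after k=1: 468.724.
Correction k=2: B_{4}/4! · (f^{(3)}(40) − f^{(3)}(3)) = −1/720 · (0.000415351 − 0.00124699) = 1.15506e-06.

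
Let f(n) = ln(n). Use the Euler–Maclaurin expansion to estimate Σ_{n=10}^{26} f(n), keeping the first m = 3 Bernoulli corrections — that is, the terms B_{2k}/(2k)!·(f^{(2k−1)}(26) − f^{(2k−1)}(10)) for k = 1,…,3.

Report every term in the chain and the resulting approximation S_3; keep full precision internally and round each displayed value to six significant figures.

S_3 ≈ 48.4599

∫_10^26 ln(x) dx evaluates to 45.6847.
½[f(10) + f(26)] = ½[2.30259 + 3.25810] = 2.78034.
Integral + boundary = 48.4650.
k=1: B_{2}/(2)! × [f^{(1)}(26) − f^{(1)}(10)] = 1/12 × (0.0384615 − 0.100000) = -0.00512821.
After k=1: 48.4599.
k=2: B_{4}/(4)! × [f^{(3)}(26) − f^{(3)}(10)] = −1/720 × (0.000113792 − 0.00200000) = 2.61973e-06.
After k=2: 48.4599.
k=3: B_{6}/(6)! × [f^{(5)}(26) − f^{(5)}(10)] = 1/30240 × (2.01997e-06 − 0.000240000) = -7.86971e-09.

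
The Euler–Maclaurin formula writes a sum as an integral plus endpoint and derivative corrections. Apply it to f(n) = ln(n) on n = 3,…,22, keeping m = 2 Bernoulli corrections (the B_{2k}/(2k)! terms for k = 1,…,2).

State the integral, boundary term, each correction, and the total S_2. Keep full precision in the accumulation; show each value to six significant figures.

∫_3^22 ln(x) dx evaluates to 45.7071.
Endpoint term: (f(3) + f(22))/2 = (1.09861 + 3.09104)/2 = 2.09483.
So far: 47.8019.
k=1: B_{2}/(2)! × [f^{(1)}(22) − f^{(1)}(3)] = 1/12 × (0.0454545 − 0.333333) = -0.0239899.
Partial sum through k=1: 47.7779.
k=2: B_{4}/(4)! × [f^{(3)}(22) − f^{(3)}(3)] = −1/720 × (0.000187829 − 0.0740741) = 0.000102620.

S_2 ≈ 47.7780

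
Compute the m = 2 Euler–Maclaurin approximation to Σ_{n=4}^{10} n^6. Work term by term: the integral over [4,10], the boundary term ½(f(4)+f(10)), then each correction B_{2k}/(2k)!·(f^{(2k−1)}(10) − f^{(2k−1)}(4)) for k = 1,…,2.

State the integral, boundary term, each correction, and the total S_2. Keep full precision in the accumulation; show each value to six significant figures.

S_2 ≈ 1.97761e+06

Integral: ∫_4^10 x^6 dx = 1.42623e+06.
Endpoint term: (f(4) + f(10))/2 = (4096.00 + 1.00000e+06)/2 = 502048.
Integral + boundary = 1.92828e+06.
k=1: B_{2}/(2)! × [f^{(1)}(10) − f^{(1)}(4)] = 1/12 × (600000 − 6144.00) = 49488.0.
Partial sum through k=1: 1.97777e+06.
k=2: B_{4}/(4)! × [f^{(3)}(10) − f^{(3)}(4)] = −1/720 × (120000 − 7680.00) = -156.000.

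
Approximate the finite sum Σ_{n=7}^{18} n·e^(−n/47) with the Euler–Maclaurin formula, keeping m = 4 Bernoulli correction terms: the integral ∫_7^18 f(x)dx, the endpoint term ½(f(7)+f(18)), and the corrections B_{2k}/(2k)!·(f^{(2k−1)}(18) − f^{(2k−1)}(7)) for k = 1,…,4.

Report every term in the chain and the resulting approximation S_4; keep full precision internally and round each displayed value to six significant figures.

S_4 ≈ 112.945

∫_7^18 x·e^(−x/47) dx evaluates to 103.819.
Endpoint term: (f(7) + f(18))/2 = (6.03137 + 12.2729)/2 = 9.15213.
Integral + boundary = 112.971.
Order-1 term: 1/12 · (0.420702 − 0.733297) = -0.0260496.
Running total after k=1: 112.945.
Order-2 term: −1/720 · (0.000807767 − 0.00111206) = 4.22632e-07.
Running total after k=2: 112.945.
Order-3 term: 1/30240 · (6.45127e-07 − 8.56571e-07) = -6.99221e-12.
Running total after k=3: 112.945.
Order-4 term: −1/1209600 · (4.18552e-10 − 5.47632e-10) = 1.06713e-16.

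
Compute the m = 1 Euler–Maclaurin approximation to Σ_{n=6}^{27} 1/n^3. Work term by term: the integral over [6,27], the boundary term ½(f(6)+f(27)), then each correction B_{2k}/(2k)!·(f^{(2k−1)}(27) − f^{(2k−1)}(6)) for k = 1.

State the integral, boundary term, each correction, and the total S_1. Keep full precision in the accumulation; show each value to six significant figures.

S_1 ≈ 0.0157357

∫_6^27 1/x^3 dx evaluates to 0.0132030.
½[f(6) + f(27)] = ½[0.00462963 + 5.08053e-05] = 0.00234022.
Integral + boundary = 0.0155432.
Correction k=1: B_{2}/2! · (f^{(1)}(27) − f^{(1)}(6)) = 1/12 · (-5.64503e-06 − (-0.00231481)) = 0.000192431.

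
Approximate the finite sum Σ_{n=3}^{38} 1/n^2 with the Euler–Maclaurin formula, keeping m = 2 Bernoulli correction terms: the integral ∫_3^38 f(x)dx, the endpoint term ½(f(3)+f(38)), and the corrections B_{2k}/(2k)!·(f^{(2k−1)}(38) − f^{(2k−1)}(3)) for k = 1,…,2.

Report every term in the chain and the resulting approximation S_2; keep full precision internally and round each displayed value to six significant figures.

The integral term ∫_3^38 1/x^2 dx = 0.307018.
½[f(3) + f(38)] = ½[0.111111 + 0.000692521] = 0.0559018.
Integral + boundary = 0.362919.
k=1: B_{2}/(2)! × [f^{(1)}(38) − f^{(1)}(3)] = 1/12 × (-3.64485e-05 − (-0.0740741)) = 0.00616980.
Running total after k=1: 0.369089.
k=2: B_{4}/(4)! × [f^{(3)}(38) − f^{(3)}(3)] = −1/720 × (-3.02896e-07 − (-0.0987654)) = -0.000137174.

S_2 ≈ 0.368952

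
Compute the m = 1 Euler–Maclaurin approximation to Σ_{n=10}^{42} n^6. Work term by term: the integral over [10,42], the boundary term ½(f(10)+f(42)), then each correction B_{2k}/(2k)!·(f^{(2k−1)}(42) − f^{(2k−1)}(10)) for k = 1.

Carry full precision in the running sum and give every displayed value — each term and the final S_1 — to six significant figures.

S_1 ≈ 3.57431e+10

The integral term ∫_10^42 x^6 dx = 3.29328e+10.
Boundary: ½(f(10) + f(42)) = ½(1.00000e+06 + 5.48903e+09) = 2.74502e+09.
So far: 3.56778e+10.
Correction k=1: B_{2}/2! · (f^{(1)}(42) − f^{(1)}(10)) = 1/12 · (7.84147e+08 − 600000) = 6.52956e+07.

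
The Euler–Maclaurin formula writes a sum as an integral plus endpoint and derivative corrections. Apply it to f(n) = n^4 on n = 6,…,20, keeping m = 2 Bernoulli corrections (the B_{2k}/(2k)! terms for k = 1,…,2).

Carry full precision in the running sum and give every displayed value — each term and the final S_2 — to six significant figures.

The integral term ∫_6^20 x^4 dx = 638445.
½[f(6) + f(20)] = ½[1296.00 + 160000] = 80648.0.
Integral + boundary = 719093.
Correction k=1: B_{2}/2! · (f^{(1)}(20) − f^{(1)}(6)) = 1/12 · (32000.0 − 864.000) = 2594.67.
Partial sum through k=1: 721687.
Correction k=2: B_{4}/4! · (f^{(3)}(20) − f^{(3)}(6)) = −1/720 · (480.000 − 144.000) = -0.466667.

S_2 ≈ 721687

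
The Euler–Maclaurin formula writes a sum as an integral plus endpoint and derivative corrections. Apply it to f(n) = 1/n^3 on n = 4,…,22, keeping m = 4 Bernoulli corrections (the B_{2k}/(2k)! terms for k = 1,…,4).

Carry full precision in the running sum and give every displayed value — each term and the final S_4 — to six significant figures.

Integral: ∫_4^22 1/x^3 dx = 0.0302169.
½[f(4) + f(22)] = ½[0.0156250 + 9.39144e-05] = 0.00785946.
Integral + boundary = 0.0380764.
Order-1 term: 1/12 · (-1.28065e-05 − (-0.0117188)) = 0.000975495.
Running total after k=1: 0.0390519.
Order-2 term: −1/720 · (-5.29194e-07 − (-0.0146484)) = -2.03443e-05.
Running total after k=2: 0.0390316.
Order-3 term: 1/30240 · (-4.59218e-08 − (-0.0384521)) = 1.27156e-06.
Running total after k=3: 0.0390328.
Order-4 term: −1/1209600 · (-6.83135e-09 − (-0.173035)) = -1.43051e-07.

S_4 ≈ 0.0390327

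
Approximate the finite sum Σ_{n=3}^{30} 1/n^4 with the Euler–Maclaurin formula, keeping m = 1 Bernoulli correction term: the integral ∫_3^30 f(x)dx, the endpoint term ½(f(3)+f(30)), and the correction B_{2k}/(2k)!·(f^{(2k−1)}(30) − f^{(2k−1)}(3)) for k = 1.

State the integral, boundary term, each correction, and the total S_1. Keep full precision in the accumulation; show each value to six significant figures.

S_1 ≈ 0.0198785

The integral term ∫_3^30 1/x^4 dx = 0.0123333.
½[f(3) + f(30)] = ½[0.0123457 + 1.23457e-06] = 0.00617346.
So far: 0.0185068.
Order-1 term: 1/12 · (-1.64609e-07 − (-0.0164609)) = 0.00137173.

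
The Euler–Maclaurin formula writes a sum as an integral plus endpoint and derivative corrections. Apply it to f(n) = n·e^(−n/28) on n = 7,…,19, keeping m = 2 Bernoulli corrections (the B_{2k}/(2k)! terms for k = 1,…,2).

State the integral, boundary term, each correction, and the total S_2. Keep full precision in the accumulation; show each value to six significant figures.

The integral term ∫_7^19 x·e^(−x/28) dx = 95.5637.
½[f(7) + f(19)] = ½[5.45161 + 9.63948] = 7.54554.
Running total after boundary: 103.109.
Correction k=1: B_{2}/2! · (f^{(1)}(19) − f^{(1)}(7)) = 1/12 · (0.163074 − 0.584101) = -0.0350856.
After k=1: 103.074.
Correction k=2: B_{4}/4! · (f^{(3)}(19) − f^{(3)}(7)) = −1/720 · (0.00150224 − 0.00273176) = 1.70767e-06.

S_2 ≈ 103.074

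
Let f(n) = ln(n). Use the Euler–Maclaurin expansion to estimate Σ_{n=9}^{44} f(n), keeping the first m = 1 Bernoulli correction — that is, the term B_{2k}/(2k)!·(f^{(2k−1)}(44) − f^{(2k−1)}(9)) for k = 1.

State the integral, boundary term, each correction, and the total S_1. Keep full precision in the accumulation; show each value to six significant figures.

S_1 ≈ 114.713

Integral: ∫_9^44 ln(x) dx = 111.729.
Boundary: ½(f(9) + f(44)) = ½(2.19722 + 3.78419) = 2.99071.
Running total after boundary: 114.720.
k=1: B_{2}/(2)! × [f^{(1)}(44) − f^{(1)}(9)] = 1/12 × (0.0227273 − 0.111111) = -0.00736532.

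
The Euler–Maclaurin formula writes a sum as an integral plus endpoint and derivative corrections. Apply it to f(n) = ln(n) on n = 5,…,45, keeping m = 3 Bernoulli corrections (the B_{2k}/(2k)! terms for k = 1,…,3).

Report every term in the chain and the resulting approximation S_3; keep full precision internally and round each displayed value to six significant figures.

The integral term ∫_5^45 ln(x) dx = 123.253.
½[f(5) + f(45)] = ½[1.60944 + 3.80666] = 2.70805.
So far: 125.961.
k=1: B_{2}/(2)! × [f^{(1)}(45) − f^{(1)}(5)] = 1/12 × (0.0222222 − 0.200000) = -0.0148148.
After k=1: 125.946.
k=2: B_{4}/(4)! × [f^{(3)}(45) − f^{(3)}(5)] = −1/720 × (2.19479e-05 − 0.0160000) = 2.21917e-05.
After k=2: 125.946.
k=3: B_{6}/(6)! × [f^{(5)}(45) − f^{(5)}(5)] = 1/30240 × (1.30061e-07 − 0.00768000) = -2.53964e-07.

S_3 ≈ 125.946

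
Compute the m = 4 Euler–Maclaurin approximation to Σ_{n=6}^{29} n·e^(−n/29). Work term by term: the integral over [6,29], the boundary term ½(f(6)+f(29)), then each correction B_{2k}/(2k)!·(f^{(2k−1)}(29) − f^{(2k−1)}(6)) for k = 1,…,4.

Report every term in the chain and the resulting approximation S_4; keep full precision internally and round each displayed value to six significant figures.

S_4 ≈ 214.247

∫_6^29 x·e^(−x/29) dx evaluates to 206.527.
½[f(6) + f(29)] = ½[4.87862 + 10.6685] = 7.77356.
Integral + boundary = 214.301.
Order-1 term: 1/12 · (0.00000 − 0.644875) = -0.0537396.
After k=1: 214.247.
Order-2 term: −1/720 · (0.000874862 − 0.00270046) = 2.53555e-06.
After k=2: 214.247.
Order-3 term: 1/30240 · (2.08053e-06 − 5.51024e-06) = -1.13417e-10.
After k=3: 214.247.
Order-4 term: −1/1209600 · (3.71081e-09 − 9.28595e-09) = 4.60907e-15.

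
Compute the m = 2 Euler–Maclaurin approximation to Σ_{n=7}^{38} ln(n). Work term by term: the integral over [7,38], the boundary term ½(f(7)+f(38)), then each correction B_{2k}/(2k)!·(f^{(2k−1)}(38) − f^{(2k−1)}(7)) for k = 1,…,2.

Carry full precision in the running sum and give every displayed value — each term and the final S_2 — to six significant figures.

The integral term ∫_7^38 ln(x) dx = 93.6069.
Endpoint term: (f(7) + f(38))/2 = (1.94591 + 3.63759)/2 = 2.79175.
Running total after boundary: 96.3987.
Order-1 term: 1/12 · (0.0263158 − 0.142857) = -0.00971178.
After k=1: 96.3889.
Order-2 term: −1/720 · (3.64485e-05 − 0.00583090) = 8.04785e-06.

S_2 ≈ 96.3889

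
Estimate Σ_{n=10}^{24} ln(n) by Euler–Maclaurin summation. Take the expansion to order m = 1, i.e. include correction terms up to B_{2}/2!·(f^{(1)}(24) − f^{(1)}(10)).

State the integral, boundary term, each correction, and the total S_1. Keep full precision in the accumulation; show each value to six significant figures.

S_1 ≈ 41.9829

∫_10^24 ln(x) dx evaluates to 39.2474.
Endpoint term: (f(10) + f(24))/2 = (2.30259 + 3.17805)/2 = 2.74032.
So far: 41.9878.
k=1: B_{2}/(2)! × [f^{(1)}(24) − f^{(1)}(10)] = 1/12 × (0.0416667 − 0.100000) = -0.00486111.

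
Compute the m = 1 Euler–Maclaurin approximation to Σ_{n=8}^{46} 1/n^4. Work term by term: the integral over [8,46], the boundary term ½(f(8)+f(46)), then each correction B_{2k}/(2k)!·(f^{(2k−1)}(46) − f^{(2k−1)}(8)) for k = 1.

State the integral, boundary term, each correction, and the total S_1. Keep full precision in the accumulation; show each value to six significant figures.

The integral term ∫_8^46 1/x^4 dx = 0.000647617.
Boundary: ½(f(8) + f(46)) = ½(0.000244141 + 2.23341e-07) = 0.000122182.
Integral + boundary = 0.000769799.
Correction k=1: B_{2}/2! · (f^{(1)}(46) − f^{(1)}(8)) = 1/12 · (-1.94210e-08 − (-0.000122070)) = 1.01709e-05.

S_1 ≈ 0.000779970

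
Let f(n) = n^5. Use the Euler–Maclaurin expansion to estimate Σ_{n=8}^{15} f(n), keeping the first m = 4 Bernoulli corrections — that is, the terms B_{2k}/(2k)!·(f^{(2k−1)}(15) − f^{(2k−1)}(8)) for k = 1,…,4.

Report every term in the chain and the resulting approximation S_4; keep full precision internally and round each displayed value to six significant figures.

S_4 ≈ 2.27019e+06

∫_8^15 x^5 dx evaluates to 1.85475e+06.
½[f(8) + f(15)] = ½[32768.0 + 759375] = 396072.
Integral + boundary = 2.25082e+06.
Correction k=1: B_{2}/2! · (f^{(1)}(15) − f^{(1)}(8)) = 1/12 · (253125 − 20480.0) = 19387.1.
Running total after k=1: 2.27021e+06.
Correction k=2: B_{4}/4! · (f^{(3)}(15) − f^{(3)}(8)) = −1/720 · (13500.0 − 3840.00) = -13.4167.
Running total after k=2: 2.27019e+06.
Correction k=3: B_{6}/6! · (f^{(5)}(15) − f^{(5)}(8)) = 1/30240 · (120.000 − 120.000) = 0.00000.
Running total after k=3: 2.27019e+06.
Correction k=4: B_{8}/8! · (f^{(7)}(15) − f^{(7)}(8)) = −1/1209600 · (0.00000 − 0.00000) = 0.00000.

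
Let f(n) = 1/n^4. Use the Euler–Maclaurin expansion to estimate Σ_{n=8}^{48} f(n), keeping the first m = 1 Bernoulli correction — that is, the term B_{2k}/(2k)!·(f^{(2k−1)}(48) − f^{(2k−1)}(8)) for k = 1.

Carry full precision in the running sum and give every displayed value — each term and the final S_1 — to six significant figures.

∫_8^48 1/x^4 dx evaluates to 0.000648028.
Boundary: ½(f(8) + f(48)) = ½(0.000244141 + 1.88380e-07) = 0.000122165.
So far: 0.000770192.
Correction k=1: B_{2}/2! · (f^{(1)}(48) − f^{(1)}(8)) = 1/12 · (-1.56983e-08 − (-0.000122070)) = 1.01712e-05.

S_1 ≈ 0.000780363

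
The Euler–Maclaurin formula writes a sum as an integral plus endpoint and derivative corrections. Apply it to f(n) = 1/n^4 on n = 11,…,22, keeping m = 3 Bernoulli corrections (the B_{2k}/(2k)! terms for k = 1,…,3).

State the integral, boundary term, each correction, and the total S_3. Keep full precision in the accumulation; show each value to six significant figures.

Integral: ∫_11^22 1/x^4 dx = 0.000219133.
½[f(11) + f(22)] = ½[6.83013e-05 + 4.26883e-06] = 3.62851e-05.
Integral + boundary = 0.000255419.
Correction k=1: B_{2}/2! · (f^{(1)}(22) − f^{(1)}(11)) = 1/12 · (-7.76152e-07 − (-2.48369e-05)) = 2.00506e-06.
Partial sum through k=1: 0.000257424.
Correction k=2: B_{4}/4! · (f^{(3)}(22) − f^{(3)}(11)) = −1/720 · (-4.81086e-08 − (-6.15790e-06)) = -8.48582e-09.
Partial sum through k=2: 0.000257415.
Correction k=3: B_{6}/6! · (f^{(5)}(22) − f^{(5)}(11)) = 1/30240 · (-5.56628e-09 − (-2.84994e-06)) = 9.40598e-11.

S_3 ≈ 0.000257415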